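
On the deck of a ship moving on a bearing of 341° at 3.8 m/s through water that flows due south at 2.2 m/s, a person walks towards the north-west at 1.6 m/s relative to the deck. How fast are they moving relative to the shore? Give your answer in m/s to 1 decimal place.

3.5 m/s

In east/north components (m/s): person relative to ship = (-1.131, 1.131); ship relative to water = (-1.237, 3.593); water relative to ground = (0.000, -2.200).
Sum = (-2.369, 2.524) m/s.
Speed = |(-2.369, 2.524)| = 3.462 m/s.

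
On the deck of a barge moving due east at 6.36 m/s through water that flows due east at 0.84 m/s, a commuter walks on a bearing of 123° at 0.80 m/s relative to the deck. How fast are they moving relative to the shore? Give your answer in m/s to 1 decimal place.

In east/north components (m/s): commuter relative to barge = (0.671, -0.436); barge relative to water = (6.360, 0.000); water relative to ground = (0.840, 0.000).
Sum = (7.871, -0.436) m/s.
Speed = |(7.871, -0.436)| = 7.883 m/s.

7.9 m/s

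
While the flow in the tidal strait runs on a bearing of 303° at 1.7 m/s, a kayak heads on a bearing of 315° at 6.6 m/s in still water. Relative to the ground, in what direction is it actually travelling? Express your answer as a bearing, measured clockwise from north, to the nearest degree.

Taking east as x and north as y: velocity relative to the water = (-4.667, 4.667) m/s; the water relative to ground = (-1.426, 0.926) m/s.
Velocity relative to ground = (-4.667, 4.667) + (-1.426, 0.926) = (-6.093, 5.593) m/s.
Bearing = atan2(-6.09, 5.59) = 312.55° clockwise from north.

313°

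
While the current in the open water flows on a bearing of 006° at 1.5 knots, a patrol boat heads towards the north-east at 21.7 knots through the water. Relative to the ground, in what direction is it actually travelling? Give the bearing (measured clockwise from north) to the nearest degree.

043°

Taking east as x and north as y: velocity relative to the water = (15.344, 15.344) knots; the water relative to ground = (0.157, 1.492) knots.
Velocity relative to ground = (15.344, 15.344) + (0.157, 1.492) = (15.501, 16.836) knots.
Bearing = atan2(15.50, 16.84) = 42.64° clockwise from north.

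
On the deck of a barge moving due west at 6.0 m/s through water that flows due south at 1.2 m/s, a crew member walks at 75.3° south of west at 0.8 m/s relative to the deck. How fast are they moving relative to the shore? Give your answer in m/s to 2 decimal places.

6.51 m/s

In east/north components (m/s): crew member relative to barge = (-0.203, -0.774); barge relative to water = (-6.000, 0.000); water relative to ground = (0.000, -1.200).
Sum = (-6.203, -1.974) m/s.
Speed = |(-6.203, -1.974)| = 6.509 m/s.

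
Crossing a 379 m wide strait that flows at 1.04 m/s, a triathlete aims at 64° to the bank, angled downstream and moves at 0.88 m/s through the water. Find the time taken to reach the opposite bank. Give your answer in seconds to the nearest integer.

The component of the triathlete's velocity perpendicular to the bank is 0.88 × sin 64° = 0.791 m/s.
The flow acts along the bank and has no component across it.
Time = 379 / 0.791 = 479.177 s.

479 s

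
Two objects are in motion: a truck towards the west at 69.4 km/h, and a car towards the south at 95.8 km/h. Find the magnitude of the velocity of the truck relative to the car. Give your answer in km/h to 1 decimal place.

Taking east as x and north as y: truck velocity = (-69.400, 0.000) km/h; car velocity = (0.000, -95.800) km/h.
Velocity of truck relative to car = (-69.400, 0.000) − (0.000, -95.800) = (-69.400, 95.800) km/h.
Magnitude = |(-69.400, 95.800)| = 118.296 km/h.

118.3 km/h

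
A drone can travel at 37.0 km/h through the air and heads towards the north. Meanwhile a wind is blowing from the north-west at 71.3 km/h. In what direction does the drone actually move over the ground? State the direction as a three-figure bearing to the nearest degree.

Taking east as x and north as y: velocity relative to the air = (0.000, 37.000) km/h; the air relative to ground = (50.417, -50.417) km/h.
Velocity relative to ground = (0.000, 37.000) + (50.417, -50.417) = (50.417, -13.417) km/h.
Bearing = atan2(50.42, -13.42) = 104.90° clockwise from north.

105°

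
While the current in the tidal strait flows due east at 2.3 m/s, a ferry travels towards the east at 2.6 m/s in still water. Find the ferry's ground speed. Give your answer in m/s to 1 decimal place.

4.9 m/s

Taking east as x and north as y: velocity relative to the water = (2.600, 0.000) m/s; the water relative to ground = (2.300, 0.000) m/s.
Velocity relative to ground = (2.600, 0.000) + (2.300, 0.000) = (4.900, 0.000) m/s.
Speed = |(4.900, 0.000)| = 4.900 m/s.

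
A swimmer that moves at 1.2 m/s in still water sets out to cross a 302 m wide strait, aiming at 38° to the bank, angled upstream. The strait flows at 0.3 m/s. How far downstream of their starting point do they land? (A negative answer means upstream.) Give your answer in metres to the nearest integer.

-264 m

Perpendicular speed = 0.739 m/s; crossing time = 302 / 0.739 = 408.774 s.
Net downstream speed = -0.646 m/s.
Drift = -0.646 × 408.774 = -263.910 m (upstream).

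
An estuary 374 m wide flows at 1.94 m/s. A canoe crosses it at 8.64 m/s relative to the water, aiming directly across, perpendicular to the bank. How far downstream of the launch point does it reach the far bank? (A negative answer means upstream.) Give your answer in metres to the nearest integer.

Perpendicular speed = 8.640 m/s; crossing time = 374 / 8.640 = 43.287 s.
Net downstream speed = 1.940 m/s.
Drift = 1.940 × 43.287 = 83.977 m (downstream).

84 m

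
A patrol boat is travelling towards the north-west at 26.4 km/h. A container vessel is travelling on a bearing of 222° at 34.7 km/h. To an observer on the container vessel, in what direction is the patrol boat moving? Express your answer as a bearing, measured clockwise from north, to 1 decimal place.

005.8°

Taking east as x and north as y: patrol boat velocity = (-18.668, 18.668) km/h; container vessel velocity = (-23.219, -25.787) km/h.
Velocity of patrol boat relative to container vessel = (-18.668, 18.668) − (-23.219, -25.787) = (4.551, 44.455) km/h.
Bearing = atan2(4.55, 44.45) = 5.85° clockwise from north.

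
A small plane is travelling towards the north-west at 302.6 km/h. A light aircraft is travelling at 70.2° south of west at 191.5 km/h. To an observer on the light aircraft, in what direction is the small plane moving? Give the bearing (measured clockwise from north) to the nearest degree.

339°

Taking east as x and north as y: small plane velocity = (-213.971, 213.971) km/h; light aircraft velocity = (-64.868, -180.179) km/h.
Velocity of small plane relative to light aircraft = (-213.971, 213.971) − (-64.868, -180.179) = (-149.102, 394.149) km/h.
Bearing = atan2(-149.10, 394.15) = 339.28° clockwise from north.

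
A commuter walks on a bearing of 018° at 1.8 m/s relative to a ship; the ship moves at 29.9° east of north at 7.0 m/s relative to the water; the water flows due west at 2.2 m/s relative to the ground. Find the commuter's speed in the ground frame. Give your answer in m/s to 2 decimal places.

In east/north components (m/s): commuter relative to ship = (0.556, 1.712); ship relative to water = (3.489, 6.068); water relative to ground = (-2.200, 0.000).
Sum = (1.846, 7.780) m/s.
Speed = |(1.846, 7.780)| = 7.996 m/s.

8.00 m/s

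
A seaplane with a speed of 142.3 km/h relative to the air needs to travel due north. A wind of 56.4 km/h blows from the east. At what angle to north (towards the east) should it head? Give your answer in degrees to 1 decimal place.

23.3°

The wind pushes perpendicular to the desired track; the heading must have a component into the wind equal to 56.4 km/h: 142.3 sin θ = 56.4.
sin θ = 0.3963, so θ = 23.350°.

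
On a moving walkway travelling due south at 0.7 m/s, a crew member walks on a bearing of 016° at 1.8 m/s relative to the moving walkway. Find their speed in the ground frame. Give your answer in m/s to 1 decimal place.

Taking east as x and north as y: moving walkway velocity = (0.000, -0.700) m/s; crew member velocity relative to moving walkway = (0.496, 1.730) m/s.
Velocity relative to ground = (0.000, -0.700) + (0.496, 1.730) = (0.496, 1.030) m/s.
Speed = |(0.496, 1.030)| = 1.144 m/s.

1.1 m/s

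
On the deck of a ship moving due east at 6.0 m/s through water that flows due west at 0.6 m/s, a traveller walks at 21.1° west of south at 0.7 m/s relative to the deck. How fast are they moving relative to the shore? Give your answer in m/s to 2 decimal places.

In east/north components (m/s): traveller relative to ship = (-0.252, -0.653); ship relative to water = (6.000, 0.000); water relative to ground = (-0.600, 0.000).
Sum = (5.148, -0.653) m/s.
Speed = |(5.148, -0.653)| = 5.189 m/s.

5.19 m/s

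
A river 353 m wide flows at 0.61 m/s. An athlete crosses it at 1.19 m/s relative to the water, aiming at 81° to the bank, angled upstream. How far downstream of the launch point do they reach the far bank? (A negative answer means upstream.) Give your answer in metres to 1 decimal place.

Perpendicular speed = 1.175 m/s; crossing time = 353 / 1.175 = 300.336 s.
Net downstream speed = 0.424 m/s.
Drift = 0.424 × 300.336 = 127.295 m (downstream).

127.3 m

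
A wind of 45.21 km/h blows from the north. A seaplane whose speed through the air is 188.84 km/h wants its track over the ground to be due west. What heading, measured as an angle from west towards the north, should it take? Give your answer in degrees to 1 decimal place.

The wind pushes perpendicular to the desired track; the heading must have a component into the wind equal to 45.21 km/h: 188.84 sin θ = 45.21.
sin θ = 0.2394, so θ = 13.852°.

13.9°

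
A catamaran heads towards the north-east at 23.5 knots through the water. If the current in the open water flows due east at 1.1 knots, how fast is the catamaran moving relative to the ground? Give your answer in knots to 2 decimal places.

24.29 knots

Taking east as x and north as y: velocity relative to the water = (16.617, 16.617) knots; the water relative to ground = (1.100, 0.000) knots.
Velocity relative to ground = (16.617, 16.617) + (1.100, 0.000) = (17.717, 16.617) knots.
Speed = |(17.717, 16.617)| = 24.290 knots.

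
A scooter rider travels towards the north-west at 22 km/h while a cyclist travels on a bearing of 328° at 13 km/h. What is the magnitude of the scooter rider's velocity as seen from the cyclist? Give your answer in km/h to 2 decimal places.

Taking east as x and north as y: scooter rider velocity = (-15.556, 15.556) km/h; cyclist velocity = (-6.889, 11.025) km/h.
Velocity of scooter rider relative to cyclist = (-15.556, 15.556) − (-6.889, 11.025) = (-8.667, 4.532) km/h.
Magnitude = |(-8.667, 4.532)| = 9.781 km/h.

9.78 km/h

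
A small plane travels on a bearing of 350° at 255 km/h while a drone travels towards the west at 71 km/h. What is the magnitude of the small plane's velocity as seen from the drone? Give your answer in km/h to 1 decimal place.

252.5 km/h

Taking east as x and north as y: small plane velocity = (-44.280, 251.126) km/h; drone velocity = (-71.000, 0.000) km/h.
Velocity of small plane relative to drone = (-44.280, 251.126) − (-71.000, 0.000) = (26.720, 251.126) km/h.
Magnitude = |(26.720, 251.126)| = 252.543 km/h.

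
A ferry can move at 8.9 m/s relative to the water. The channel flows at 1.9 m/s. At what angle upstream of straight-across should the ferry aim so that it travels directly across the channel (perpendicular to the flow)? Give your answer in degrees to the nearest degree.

To cancel the current, the upstream component of the ferry's velocity must equal the flow: 8.9 sin θ = 1.9.
sin θ = 1.9 / 8.9 = 0.2135.
θ = arcsin(0.2135) = 12.327°.

12°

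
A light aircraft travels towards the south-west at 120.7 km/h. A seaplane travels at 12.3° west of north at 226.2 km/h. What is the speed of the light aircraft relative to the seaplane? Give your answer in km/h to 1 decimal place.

308.6 km/h

Taking east as x and north as y: light aircraft velocity = (-85.348, -85.348) km/h; seaplane velocity = (-48.187, 221.008) km/h.
Velocity of light aircraft relative to seaplane = (-85.348, -85.348) − (-48.187, 221.008) = (-37.160, -306.355) km/h.
Magnitude = |(-37.160, -306.355)| = 308.601 km/h.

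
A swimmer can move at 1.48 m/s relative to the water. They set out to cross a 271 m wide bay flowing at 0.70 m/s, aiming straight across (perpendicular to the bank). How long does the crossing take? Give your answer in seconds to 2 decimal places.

The component of the swimmer's velocity perpendicular to the bank is 1.48 m/s.
The flow acts along the bank and has no component across it.
Time = 271 / 1.480 = 183.108 s.

183.11 s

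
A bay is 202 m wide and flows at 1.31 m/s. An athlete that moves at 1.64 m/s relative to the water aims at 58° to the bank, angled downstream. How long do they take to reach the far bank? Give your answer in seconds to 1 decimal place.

The component of the athlete's velocity perpendicular to the bank is 1.64 × sin 58° = 1.391 m/s.
The flow acts along the bank and has no component across it.
Time = 202 / 1.391 = 145.240 s.

145.2 s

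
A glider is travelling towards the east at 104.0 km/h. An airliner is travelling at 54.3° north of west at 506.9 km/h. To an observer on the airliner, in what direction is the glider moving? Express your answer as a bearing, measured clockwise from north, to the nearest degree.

Taking east as x and north as y: glider velocity = (104.000, 0.000) km/h; airliner velocity = (-295.797, 411.645) km/h.
Velocity of glider relative to airliner = (104.000, 0.000) − (-295.797, 411.645) = (399.797, -411.645) km/h.
Bearing = atan2(399.80, -411.65) = 135.84° clockwise from north.

136°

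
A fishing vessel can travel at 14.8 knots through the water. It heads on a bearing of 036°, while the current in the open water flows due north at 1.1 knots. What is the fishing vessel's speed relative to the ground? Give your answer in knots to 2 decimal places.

Taking east as x and north as y: velocity relative to the water = (8.699, 11.973) knots; the water relative to ground = (0.000, 1.100) knots.
Velocity relative to ground = (8.699, 11.973) + (0.000, 1.100) = (8.699, 13.073) knots.
Speed = |(8.699, 13.073)| = 15.703 knots.

15.70 knots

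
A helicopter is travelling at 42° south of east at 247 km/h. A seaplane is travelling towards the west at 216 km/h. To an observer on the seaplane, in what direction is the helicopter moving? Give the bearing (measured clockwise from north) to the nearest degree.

Taking east as x and north as y: helicopter velocity = (183.557, -165.275) km/h; seaplane velocity = (-216.000, 0.000) km/h.
Velocity of helicopter relative to seaplane = (183.557, -165.275) − (-216.000, 0.000) = (399.557, -165.275) km/h.
Bearing = atan2(399.56, -165.28) = 112.47° clockwise from north.

112°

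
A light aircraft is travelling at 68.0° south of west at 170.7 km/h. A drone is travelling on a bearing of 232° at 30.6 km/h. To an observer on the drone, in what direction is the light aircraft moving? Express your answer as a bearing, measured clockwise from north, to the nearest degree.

Taking east as x and north as y: light aircraft velocity = (-63.945, -158.270) km/h; drone velocity = (-24.113, -18.839) km/h.
Velocity of light aircraft relative to drone = (-63.945, -158.270) − (-24.113, -18.839) = (-39.832, -139.431) km/h.
Bearing = atan2(-39.83, -139.43) = 195.94° clockwise from north.

196°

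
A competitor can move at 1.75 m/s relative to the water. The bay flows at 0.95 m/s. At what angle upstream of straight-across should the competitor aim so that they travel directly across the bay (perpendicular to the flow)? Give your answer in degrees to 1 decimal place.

32.9°

To cancel the current, the upstream component of the competitor's velocity must equal the flow: 1.75 sin θ = 0.95.
sin θ = 0.95 / 1.75 = 0.5429.
θ = arcsin(0.5429) = 32.878°.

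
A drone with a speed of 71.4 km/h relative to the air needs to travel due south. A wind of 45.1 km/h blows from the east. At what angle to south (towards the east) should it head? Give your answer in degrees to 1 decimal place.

39.2°

The wind pushes perpendicular to the desired track; the heading must have a component into the wind equal to 45.1 km/h: 71.4 sin θ = 45.1.
sin θ = 0.6317, so θ = 39.172°.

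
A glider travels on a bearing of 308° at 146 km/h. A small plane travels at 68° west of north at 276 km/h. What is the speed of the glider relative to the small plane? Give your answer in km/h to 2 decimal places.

141.50 km/h

Taking east as x and north as y: glider velocity = (-115.050, 89.887) km/h; small plane velocity = (-255.903, 103.391) km/h.
Velocity of glider relative to small plane = (-115.050, 89.887) − (-255.903, 103.391) = (140.853, -13.505) km/h.
Magnitude = |(140.853, -13.505)| = 141.499 km/h.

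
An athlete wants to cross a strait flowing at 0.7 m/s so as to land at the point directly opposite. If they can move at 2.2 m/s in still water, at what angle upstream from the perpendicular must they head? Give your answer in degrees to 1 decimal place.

18.6°

To cancel the current, the upstream component of the athlete's velocity must equal the flow: 2.2 sin θ = 0.7.
sin θ = 0.7 / 2.2 = 0.3182.
θ = arcsin(0.3182) = 18.553°.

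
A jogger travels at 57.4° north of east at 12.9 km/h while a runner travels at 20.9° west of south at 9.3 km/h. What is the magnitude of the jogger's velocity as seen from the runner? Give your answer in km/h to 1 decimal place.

Taking east as x and north as y: jogger velocity = (6.950, 10.868) km/h; runner velocity = (-3.318, -8.688) km/h.
Velocity of jogger relative to runner = (6.950, 10.868) − (-3.318, -8.688) = (10.268, 19.556) km/h.
Magnitude = |(10.268, 19.556)| = 22.087 km/h.

22.1 km/h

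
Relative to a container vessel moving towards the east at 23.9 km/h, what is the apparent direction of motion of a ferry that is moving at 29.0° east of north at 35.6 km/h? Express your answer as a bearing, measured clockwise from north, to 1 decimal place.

348.0°

Taking east as x and north as y: ferry velocity = (17.259, 31.136) km/h; container vessel velocity = (23.900, 0.000) km/h.
Velocity of ferry relative to container vessel = (17.259, 31.136) − (23.900, 0.000) = (-6.641, 31.136) km/h.
Bearing = atan2(-6.64, 31.14) = 347.96° clockwise from north.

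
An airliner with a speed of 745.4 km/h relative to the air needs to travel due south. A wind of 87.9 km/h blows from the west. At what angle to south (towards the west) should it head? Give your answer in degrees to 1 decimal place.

6.8°

The wind pushes perpendicular to the desired track; the heading must have a component into the wind equal to 87.9 km/h: 745.4 sin θ = 87.9.
sin θ = 0.1179, so θ = 6.772°.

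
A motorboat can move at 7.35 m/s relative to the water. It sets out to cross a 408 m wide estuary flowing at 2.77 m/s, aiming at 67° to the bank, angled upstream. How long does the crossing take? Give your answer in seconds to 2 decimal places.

60.30 s

The component of the motorboat's velocity perpendicular to the bank is 7.35 × sin 67° = 6.766 m/s.
The current is parallel to the bank, so it does not affect the crossing time.
Time = 408 / 6.766 = 60.304 s.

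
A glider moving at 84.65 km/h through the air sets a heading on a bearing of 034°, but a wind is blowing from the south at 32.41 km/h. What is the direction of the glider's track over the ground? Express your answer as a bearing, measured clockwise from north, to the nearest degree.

Taking east as x and north as y: velocity relative to the air = (47.336, 70.178) km/h; the air relative to ground = (0.000, 32.410) km/h.
Velocity relative to ground = (47.336, 70.178) + (0.000, 32.410) = (47.336, 102.588) km/h.
Bearing = atan2(47.34, 102.59) = 24.77° clockwise from north.

025°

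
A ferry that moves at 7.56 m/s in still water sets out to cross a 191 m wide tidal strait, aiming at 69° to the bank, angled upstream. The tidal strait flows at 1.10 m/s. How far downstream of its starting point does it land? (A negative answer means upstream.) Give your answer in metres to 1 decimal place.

Perpendicular speed = 7.058 m/s; crossing time = 191 / 7.058 = 27.062 s.
Net downstream speed = -1.609 m/s.
Drift = -1.609 × 27.062 = -43.550 m (upstream).

-43.5 m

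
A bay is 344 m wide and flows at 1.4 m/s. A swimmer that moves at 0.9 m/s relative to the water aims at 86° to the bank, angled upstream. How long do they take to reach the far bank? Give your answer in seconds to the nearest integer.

383 s

The component of the swimmer's velocity perpendicular to the bank is 0.9 × sin 86° = 0.898 m/s.
Only the cross-stream component determines the crossing time; the current contributes nothing perpendicular to the bank.
Time = 344 / 0.898 = 383.156 s.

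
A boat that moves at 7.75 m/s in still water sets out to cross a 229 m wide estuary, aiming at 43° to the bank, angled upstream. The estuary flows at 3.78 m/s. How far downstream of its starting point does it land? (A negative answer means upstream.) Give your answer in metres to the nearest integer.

Perpendicular speed = 5.285 m/s; crossing time = 229 / 5.285 = 43.326 s.
Net downstream speed = -1.888 m/s.
Drift = -1.888 × 43.326 = -81.799 m (upstream).

-82 m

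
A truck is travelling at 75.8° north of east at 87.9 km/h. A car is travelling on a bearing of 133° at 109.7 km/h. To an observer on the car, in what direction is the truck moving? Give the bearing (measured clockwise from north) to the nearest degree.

340°

Taking east as x and north as y: truck velocity = (21.563, 85.214) km/h; car velocity = (80.230, -74.815) km/h.
Velocity of truck relative to car = (21.563, 85.214) − (80.230, -74.815) = (-58.667, 160.029) km/h.
Bearing = atan2(-58.67, 160.03) = 339.87° clockwise from north.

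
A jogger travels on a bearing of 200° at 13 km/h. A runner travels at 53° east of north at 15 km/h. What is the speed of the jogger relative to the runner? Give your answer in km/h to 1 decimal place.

Taking east as x and north as y: jogger velocity = (-4.446, -12.216) km/h; runner velocity = (11.980, 9.027) km/h.
Velocity of jogger relative to runner = (-4.446, -12.216) − (11.980, 9.027) = (-16.426, -21.243) km/h.
Magnitude = |(-16.426, -21.243)| = 26.853 km/h.

26.9 km/h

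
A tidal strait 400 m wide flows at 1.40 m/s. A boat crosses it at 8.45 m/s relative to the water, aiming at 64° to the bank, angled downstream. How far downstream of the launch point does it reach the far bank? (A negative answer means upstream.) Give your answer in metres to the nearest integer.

269 m

Perpendicular speed = 7.595 m/s; crossing time = 400 / 7.595 = 52.668 s.
Net downstream speed = 5.104 m/s.
Drift = 5.104 × 52.668 = 268.828 m (downstream).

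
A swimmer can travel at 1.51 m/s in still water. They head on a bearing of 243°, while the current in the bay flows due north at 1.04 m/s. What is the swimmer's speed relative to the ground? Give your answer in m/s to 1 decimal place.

1.4 m/s

Taking east as x and north as y: velocity relative to the water = (-1.345, -0.686) m/s; the water relative to ground = (0.000, 1.040) m/s.
Velocity relative to ground = (-1.345, -0.686) + (0.000, 1.040) = (-1.345, 0.354) m/s.
Speed = |(-1.345, 0.354)| = 1.391 m/s.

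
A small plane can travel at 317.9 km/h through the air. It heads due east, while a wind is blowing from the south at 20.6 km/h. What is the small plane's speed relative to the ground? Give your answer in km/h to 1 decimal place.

Taking east as x and north as y: velocity relative to the air = (317.900, 0.000) km/h; the air relative to ground = (0.000, 20.600) km/h.
Velocity relative to ground = (317.900, 0.000) + (0.000, 20.600) = (317.900, 20.600) km/h.
Speed = |(317.900, 20.600)| = 318.567 km/h.

318.6 km/h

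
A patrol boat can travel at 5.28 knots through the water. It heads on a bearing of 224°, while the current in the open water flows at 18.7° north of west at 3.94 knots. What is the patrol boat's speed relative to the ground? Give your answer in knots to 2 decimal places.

Taking east as x and north as y: velocity relative to the water = (-3.668, -3.798) knots; the water relative to ground = (-3.732, 1.263) knots.
Velocity relative to ground = (-3.668, -3.798) + (-3.732, 1.263) = (-7.400, -2.535) knots.
Speed = |(-7.400, -2.535)| = 7.822 knots.

7.82 knots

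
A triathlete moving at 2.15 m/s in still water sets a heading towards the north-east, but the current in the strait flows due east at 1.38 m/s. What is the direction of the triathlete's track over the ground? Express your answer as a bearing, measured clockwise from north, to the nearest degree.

Taking east as x and north as y: velocity relative to the water = (1.520, 1.520) m/s; the water relative to ground = (1.380, 0.000) m/s.
Velocity relative to ground = (1.520, 1.520) + (1.380, 0.000) = (2.900, 1.520) m/s.
Bearing = atan2(2.90, 1.52) = 62.34° clockwise from north.

062°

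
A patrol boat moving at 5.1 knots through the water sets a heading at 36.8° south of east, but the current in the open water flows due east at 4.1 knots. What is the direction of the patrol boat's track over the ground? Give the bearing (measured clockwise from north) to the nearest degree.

110°

Taking east as x and north as y: velocity relative to the water = (4.084, -3.055) knots; the water relative to ground = (4.100, 0.000) knots.
Velocity relative to ground = (4.084, -3.055) + (4.100, 0.000) = (8.184, -3.055) knots.
Bearing = atan2(8.18, -3.06) = 110.47° clockwise from north.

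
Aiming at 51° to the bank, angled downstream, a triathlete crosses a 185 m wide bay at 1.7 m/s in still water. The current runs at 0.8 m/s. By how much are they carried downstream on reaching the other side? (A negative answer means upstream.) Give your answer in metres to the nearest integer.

262 m

Perpendicular speed = 1.321 m/s; crossing time = 185 / 1.321 = 140.030 s.
Net downstream speed = 1.870 m/s.
Drift = 1.870 × 140.030 = 261.834 m (downstream).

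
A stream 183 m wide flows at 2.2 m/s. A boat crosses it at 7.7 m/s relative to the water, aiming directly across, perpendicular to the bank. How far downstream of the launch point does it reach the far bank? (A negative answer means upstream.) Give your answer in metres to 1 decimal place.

Perpendicular speed = 7.700 m/s; crossing time = 183 / 7.700 = 23.766 s.
Net downstream speed = 2.200 m/s.
Drift = 2.200 × 23.766 = 52.286 m (downstream).

52.3 m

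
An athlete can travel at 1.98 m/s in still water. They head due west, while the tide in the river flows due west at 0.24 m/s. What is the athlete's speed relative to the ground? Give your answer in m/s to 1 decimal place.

2.2 m/s

Taking east as x and north as y: velocity relative to the water = (-1.980, 0.000) m/s; the water relative to ground = (-0.240, 0.000) m/s.
Velocity relative to ground = (-1.980, 0.000) + (-0.240, 0.000) = (-2.220, 0.000) m/s.
Speed = |(-2.220, 0.000)| = 2.220 m/s.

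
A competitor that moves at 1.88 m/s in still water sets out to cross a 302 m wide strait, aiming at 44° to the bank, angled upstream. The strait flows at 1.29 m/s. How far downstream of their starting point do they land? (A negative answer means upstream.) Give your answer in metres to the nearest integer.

-14 m

Perpendicular speed = 1.306 m/s; crossing time = 302 / 1.306 = 231.248 s.
Net downstream speed = -0.062 m/s.
Drift = -0.062 × 231.248 = -14.420 m (upstream).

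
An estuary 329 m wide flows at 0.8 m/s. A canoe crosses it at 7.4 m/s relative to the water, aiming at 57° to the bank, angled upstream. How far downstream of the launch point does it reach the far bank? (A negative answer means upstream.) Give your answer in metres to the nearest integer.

-171 m

Perpendicular speed = 6.206 m/s; crossing time = 329 / 6.206 = 53.012 s.
Net downstream speed = -3.230 m/s.
Drift = -3.230 × 53.012 = -171.246 m (upstream).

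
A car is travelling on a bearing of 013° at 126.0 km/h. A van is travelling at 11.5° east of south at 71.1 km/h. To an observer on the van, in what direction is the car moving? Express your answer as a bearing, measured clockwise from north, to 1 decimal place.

Taking east as x and north as y: car velocity = (28.344, 122.771) km/h; van velocity = (14.175, -69.673) km/h.
Velocity of car relative to van = (28.344, 122.771) − (14.175, -69.673) = (14.169, 192.443) km/h.
Bearing = atan2(14.17, 192.44) = 4.21° clockwise from north.

004.2°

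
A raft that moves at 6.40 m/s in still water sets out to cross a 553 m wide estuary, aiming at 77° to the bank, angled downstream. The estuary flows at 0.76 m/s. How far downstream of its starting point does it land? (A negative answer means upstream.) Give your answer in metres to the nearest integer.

195 m

Perpendicular speed = 6.236 m/s; crossing time = 553 / 6.236 = 88.679 s.
Net downstream speed = 2.200 m/s.
Drift = 2.200 × 88.679 = 195.066 m (downstream).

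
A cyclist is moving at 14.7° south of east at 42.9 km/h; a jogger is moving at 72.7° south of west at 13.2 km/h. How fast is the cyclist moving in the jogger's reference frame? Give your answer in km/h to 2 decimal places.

Taking east as x and north as y: cyclist velocity = (41.496, -10.886) km/h; jogger velocity = (-3.925, -12.603) km/h.
Velocity of cyclist relative to jogger = (41.496, -10.886) − (-3.925, -12.603) = (45.421, 1.717) km/h.
Magnitude = |(45.421, 1.717)| = 45.454 km/h.

45.45 km/h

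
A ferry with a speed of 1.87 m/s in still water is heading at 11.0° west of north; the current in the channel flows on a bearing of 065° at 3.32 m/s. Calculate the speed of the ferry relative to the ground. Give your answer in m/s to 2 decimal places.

4.19 m/s

Taking east as x and north as y: velocity relative to the water = (-0.357, 1.836) m/s; the water relative to ground = (3.009, 1.403) m/s.
Velocity relative to ground = (-0.357, 1.836) + (3.009, 1.403) = (2.652, 3.239) m/s.
Speed = |(2.652, 3.239)| = 4.186 m/s.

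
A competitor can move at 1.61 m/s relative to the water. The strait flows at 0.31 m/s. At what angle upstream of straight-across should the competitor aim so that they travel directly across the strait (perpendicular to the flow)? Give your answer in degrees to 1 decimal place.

11.1°

To cancel the current, the upstream component of the competitor's velocity must equal the flow: 1.61 sin θ = 0.31.
sin θ = 0.31 / 1.61 = 0.1925.
θ = arcsin(0.1925) = 11.101°.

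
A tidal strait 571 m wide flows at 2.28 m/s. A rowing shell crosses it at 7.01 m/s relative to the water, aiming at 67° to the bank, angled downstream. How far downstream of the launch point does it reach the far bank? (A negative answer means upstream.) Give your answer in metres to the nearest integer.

444 m

Perpendicular speed = 6.453 m/s; crossing time = 571 / 6.453 = 88.490 s.
Net downstream speed = 5.019 m/s.
Drift = 5.019 × 88.490 = 444.131 m (downstream).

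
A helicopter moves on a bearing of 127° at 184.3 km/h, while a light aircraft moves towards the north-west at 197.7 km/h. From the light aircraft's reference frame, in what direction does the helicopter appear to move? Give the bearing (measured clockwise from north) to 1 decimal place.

131.1°

Taking east as x and north as y: helicopter velocity = (147.189, -110.915) km/h; light aircraft velocity = (-139.795, 139.795) km/h.
Velocity of helicopter relative to light aircraft = (147.189, -110.915) − (-139.795, 139.795) = (286.984, -250.710) km/h.
Bearing = atan2(286.98, -250.71) = 131.14° clockwise from north.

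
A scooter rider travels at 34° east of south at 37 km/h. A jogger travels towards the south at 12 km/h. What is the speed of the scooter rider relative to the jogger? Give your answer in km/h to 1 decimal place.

27.9 km/h

Taking east as x and north as y: scooter rider velocity = (20.690, -30.674) km/h; jogger velocity = (0.000, -12.000) km/h.
Velocity of scooter rider relative to jogger = (20.690, -30.674) − (0.000, -12.000) = (20.690, -18.674) km/h.
Magnitude = |(20.690, -18.674)| = 27.871 km/h.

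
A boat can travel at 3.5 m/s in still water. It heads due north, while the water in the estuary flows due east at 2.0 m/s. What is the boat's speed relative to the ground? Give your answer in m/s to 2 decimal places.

4.03 m/s

Taking east as x and north as y: velocity relative to the water = (0.000, 3.500) m/s; the water relative to ground = (2.000, 0.000) m/s.
Velocity relative to ground = (0.000, 3.500) + (2.000, 0.000) = (2.000, 3.500) m/s.
Speed = |(2.000, 3.500)| = 4.031 m/s.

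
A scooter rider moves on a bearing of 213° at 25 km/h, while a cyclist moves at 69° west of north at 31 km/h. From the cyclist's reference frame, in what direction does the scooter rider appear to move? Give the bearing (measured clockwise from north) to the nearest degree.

Taking east as x and north as y: scooter rider velocity = (-13.616, -20.967) km/h; cyclist velocity = (-28.941, 11.109) km/h.
Velocity of scooter rider relative to cyclist = (-13.616, -20.967) − (-28.941, 11.109) = (15.325, -32.076) km/h.
Bearing = atan2(15.33, -32.08) = 154.46° clockwise from north.

154°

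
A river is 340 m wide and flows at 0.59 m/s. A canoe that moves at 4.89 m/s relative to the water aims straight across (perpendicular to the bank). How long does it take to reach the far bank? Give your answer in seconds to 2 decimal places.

69.53 s

The component of the canoe's velocity perpendicular to the bank is 4.89 m/s.
The flow acts along the bank and has no component across it.
Time = 340 / 4.890 = 69.530 s.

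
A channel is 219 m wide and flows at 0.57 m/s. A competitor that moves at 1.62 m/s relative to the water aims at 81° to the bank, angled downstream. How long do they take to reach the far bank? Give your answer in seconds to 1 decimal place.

The component of the competitor's velocity perpendicular to the bank is 1.62 × sin 81° = 1.600 m/s.
Only the cross-stream component determines the crossing time; the current contributes nothing perpendicular to the bank.
Time = 219 / 1.600 = 136.870 s.

136.9 s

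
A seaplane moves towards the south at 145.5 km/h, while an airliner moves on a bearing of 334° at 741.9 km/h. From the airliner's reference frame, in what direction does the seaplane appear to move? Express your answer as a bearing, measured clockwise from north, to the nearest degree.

Taking east as x and north as y: seaplane velocity = (0.000, -145.500) km/h; airliner velocity = (-325.228, 666.815) km/h.
Velocity of seaplane relative to airliner = (0.000, -145.500) − (-325.228, 666.815) = (325.228, -812.315) km/h.
Bearing = atan2(325.23, -812.32) = 158.18° clockwise from north.

158°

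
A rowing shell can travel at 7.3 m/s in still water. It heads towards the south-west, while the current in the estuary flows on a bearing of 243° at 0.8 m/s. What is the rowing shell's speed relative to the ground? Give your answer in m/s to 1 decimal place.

Taking east as x and north as y: velocity relative to the water = (-5.162, -5.162) m/s; the water relative to ground = (-0.713, -0.363) m/s.
Velocity relative to ground = (-5.162, -5.162) + (-0.713, -0.363) = (-5.875, -5.525) m/s.
Speed = |(-5.875, -5.525)| = 8.065 m/s.

8.1 m/s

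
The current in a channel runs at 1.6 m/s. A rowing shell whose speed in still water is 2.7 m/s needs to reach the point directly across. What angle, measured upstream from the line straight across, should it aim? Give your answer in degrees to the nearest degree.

36°

To cancel the current, the upstream component of the rowing shell's velocity must equal the flow: 2.7 sin θ = 1.6.
sin θ = 1.6 / 2.7 = 0.5926.
θ = arcsin(0.5926) = 36.341°.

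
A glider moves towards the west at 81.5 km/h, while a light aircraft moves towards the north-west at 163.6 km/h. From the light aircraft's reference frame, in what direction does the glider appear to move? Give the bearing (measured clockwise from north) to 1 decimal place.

Taking east as x and north as y: glider velocity = (-81.500, 0.000) km/h; light aircraft velocity = (-115.683, 115.683) km/h.
Velocity of glider relative to light aircraft = (-81.500, 0.000) − (-115.683, 115.683) = (34.183, -115.683) km/h.
Bearing = atan2(34.18, -115.68) = 163.54° clockwise from north.

163.5°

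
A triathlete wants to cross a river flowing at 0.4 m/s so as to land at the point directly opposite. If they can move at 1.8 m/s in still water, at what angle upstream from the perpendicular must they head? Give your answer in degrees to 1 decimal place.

To cancel the current, the upstream component of the triathlete's velocity must equal the flow: 1.8 sin θ = 0.4.
sin θ = 0.4 / 1.8 = 0.2222.
θ = arcsin(0.2222) = 12.840°.

12.8°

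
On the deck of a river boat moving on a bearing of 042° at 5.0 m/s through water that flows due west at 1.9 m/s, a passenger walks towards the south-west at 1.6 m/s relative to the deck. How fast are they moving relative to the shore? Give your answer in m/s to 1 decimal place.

2.6 m/s

In east/north components (m/s): passenger relative to river boat = (-1.131, -1.131); river boat relative to water = (3.346, 3.716); water relative to ground = (-1.900, 0.000).
Sum = (0.314, 2.584) m/s.
Speed = |(0.314, 2.584)| = 2.603 m/s.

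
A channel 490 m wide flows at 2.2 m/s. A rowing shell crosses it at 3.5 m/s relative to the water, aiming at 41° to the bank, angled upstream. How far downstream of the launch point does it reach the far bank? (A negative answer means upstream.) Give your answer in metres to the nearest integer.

-94 m

Perpendicular speed = 2.296 m/s; crossing time = 490 / 2.296 = 213.395 s.
Net downstream speed = -0.441 m/s.
Drift = -0.441 × 213.395 = -94.211 m (upstream).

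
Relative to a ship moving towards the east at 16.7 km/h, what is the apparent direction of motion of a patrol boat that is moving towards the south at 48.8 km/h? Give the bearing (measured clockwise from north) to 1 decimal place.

198.9°

Taking east as x and north as y: patrol boat velocity = (0.000, -48.800) km/h; ship velocity = (16.700, 0.000) km/h.
Velocity of patrol boat relative to ship = (0.000, -48.800) − (16.700, 0.000) = (-16.700, -48.800) km/h.
Bearing = atan2(-16.70, -48.80) = 198.89° clockwise from north.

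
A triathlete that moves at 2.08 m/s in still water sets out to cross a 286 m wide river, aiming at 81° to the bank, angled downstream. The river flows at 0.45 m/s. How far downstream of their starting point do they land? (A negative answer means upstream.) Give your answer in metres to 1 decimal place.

Perpendicular speed = 2.054 m/s; crossing time = 286 / 2.054 = 139.214 s.
Net downstream speed = 0.775 m/s.
Drift = 0.775 × 139.214 = 107.944 m (downstream).

107.9 m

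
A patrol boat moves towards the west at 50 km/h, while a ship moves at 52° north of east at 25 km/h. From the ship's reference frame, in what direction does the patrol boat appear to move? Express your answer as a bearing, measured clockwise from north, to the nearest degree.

253°

Taking east as x and north as y: patrol boat velocity = (-50.000, 0.000) km/h; ship velocity = (15.392, 19.700) km/h.
Velocity of patrol boat relative to ship = (-50.000, 0.000) − (15.392, 19.700) = (-65.392, -19.700) km/h.
Bearing = atan2(-65.39, -19.70) = 253.23° clockwise from north.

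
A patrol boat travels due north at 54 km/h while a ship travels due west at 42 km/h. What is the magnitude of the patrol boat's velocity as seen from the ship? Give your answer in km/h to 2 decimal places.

68.41 km/h

Taking east as x and north as y: patrol boat velocity = (0.000, 54.000) km/h; ship velocity = (-42.000, 0.000) km/h.
Velocity of patrol boat relative to ship = (0.000, 54.000) − (-42.000, 0.000) = (42.000, 54.000) km/h.
Magnitude = |(42.000, 54.000)| = 68.411 km/h.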